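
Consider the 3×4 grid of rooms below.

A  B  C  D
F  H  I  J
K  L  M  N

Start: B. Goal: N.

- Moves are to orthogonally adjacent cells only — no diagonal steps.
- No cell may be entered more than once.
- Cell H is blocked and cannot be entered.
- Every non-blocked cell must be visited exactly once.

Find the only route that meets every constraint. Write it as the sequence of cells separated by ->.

Need to visit all 11 open cells exactly once, starting at B and ending at N.
Route from B: left to A, 2× down (reaching K), 2× right (reaching M), 2× up (reaching C), right to D, 2× down (reaching N) — 10 moves in all.
Check: all 11 open cells covered.

B -> A -> F -> K -> L -> M -> I -> C -> D -> J -> N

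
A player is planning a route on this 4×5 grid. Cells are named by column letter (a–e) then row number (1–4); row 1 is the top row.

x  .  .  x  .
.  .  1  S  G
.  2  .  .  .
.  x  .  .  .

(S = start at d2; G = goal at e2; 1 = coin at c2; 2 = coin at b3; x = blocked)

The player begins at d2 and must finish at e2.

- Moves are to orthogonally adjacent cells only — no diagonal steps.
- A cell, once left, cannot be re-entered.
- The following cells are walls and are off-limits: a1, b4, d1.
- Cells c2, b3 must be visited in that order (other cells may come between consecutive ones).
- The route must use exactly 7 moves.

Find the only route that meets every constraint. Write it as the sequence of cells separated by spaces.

The waypoints must appear in the order c2, b3, with no cell reused.
Route from d2: left 2 to b2, down 1 to b3, right 3 to e3, up 1 to e2 — 7 moves in all.
Check: order respected (1 at step 1, 2 at step 3); 7 moves as required.

d2 c2 b2 b3 c3 d3 e3 e2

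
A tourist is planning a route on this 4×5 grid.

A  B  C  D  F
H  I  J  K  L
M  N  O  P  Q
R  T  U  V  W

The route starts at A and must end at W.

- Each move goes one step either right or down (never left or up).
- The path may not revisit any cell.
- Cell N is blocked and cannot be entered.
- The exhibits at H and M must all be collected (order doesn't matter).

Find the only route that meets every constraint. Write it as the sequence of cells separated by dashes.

Moves only go right or down, so the column and row indices never decrease.
Route from A: down 3 to R, right 4 to W — 7 moves in all.
Check: all required cells visited.

A - H - M - R - T - U - V - W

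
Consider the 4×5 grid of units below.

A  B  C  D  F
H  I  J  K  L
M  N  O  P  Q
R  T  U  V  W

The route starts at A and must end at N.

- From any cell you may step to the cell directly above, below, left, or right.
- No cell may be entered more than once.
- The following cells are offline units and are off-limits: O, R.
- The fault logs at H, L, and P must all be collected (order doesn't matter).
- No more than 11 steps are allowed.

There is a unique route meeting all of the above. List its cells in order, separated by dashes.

A - H - I - J - K - L - Q - P - V - U - T - N

Any route must reach H, L, and P and still end at N within 11 moves, so the order of the required stops is forced.
Route from A: down to H, 4× right (reaching L), down to Q, left to P, down to V, 2× left (reaching T), up to N — 11 moves in all.
Check: all required cells visited; 11 ≤ 11 moves.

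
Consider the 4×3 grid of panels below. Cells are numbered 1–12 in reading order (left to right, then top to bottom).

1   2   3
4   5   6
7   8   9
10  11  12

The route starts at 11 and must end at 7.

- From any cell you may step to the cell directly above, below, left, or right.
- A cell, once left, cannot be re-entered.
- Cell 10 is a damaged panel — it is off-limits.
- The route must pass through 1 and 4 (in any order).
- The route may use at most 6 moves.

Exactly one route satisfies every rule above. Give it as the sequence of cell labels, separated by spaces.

11 8 5 2 1 4 7

The budget equals the shortest possible length, so every move has to be on a shortest route through the required cells.
Route from 11: up 3 to 2, left 1 to 1, down 2 to 7 — 6 moves in all.
Check: all required cells visited; 6 ≤ 6 moves.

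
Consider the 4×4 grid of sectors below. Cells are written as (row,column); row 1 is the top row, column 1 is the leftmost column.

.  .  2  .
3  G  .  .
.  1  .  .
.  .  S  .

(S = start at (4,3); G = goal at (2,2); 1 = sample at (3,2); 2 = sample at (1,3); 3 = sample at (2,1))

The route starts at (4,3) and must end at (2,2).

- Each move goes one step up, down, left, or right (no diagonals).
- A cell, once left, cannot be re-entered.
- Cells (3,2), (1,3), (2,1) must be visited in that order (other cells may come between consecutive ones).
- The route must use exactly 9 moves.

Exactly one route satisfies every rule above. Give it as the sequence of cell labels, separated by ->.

The waypoints must appear in the order (3,2), (1,3), (2,1), with no cell reused.
Route from (4,3): left to (4,2), up to (3,2), right to (3,3), 2× up (reaching (1,3)), 2× left (reaching (1,1)), down to (2,1), right to (2,2) — 9 moves in all.
Check: order respected (1 at step 2, 2 at step 5, 3 at step 8); 9 moves as required.

(4,3) -> (4,2) -> (3,2) -> (3,3) -> (2,3) -> (1,3) -> (1,2) -> (1,1) -> (2,1) -> (2,2)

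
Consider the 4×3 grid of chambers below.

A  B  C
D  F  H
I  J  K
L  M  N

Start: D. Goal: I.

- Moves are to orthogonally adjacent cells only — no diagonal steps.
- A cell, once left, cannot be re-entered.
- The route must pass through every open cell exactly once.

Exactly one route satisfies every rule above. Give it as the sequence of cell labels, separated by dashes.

D - A - B - C - H - F - J - K - N - M - L - I

Need to visit all 12 open cells exactly once, starting at D and ending at I.
Cell C has only two open neighbours (H and B), so the path must pass straight through it: one of those is the cell it's entered from and the other is where it exits.
Route from D: up to A, 2× right (reaching C), down to H, left to F, down to J, right to K, down to N, 2× left (reaching L), up to I — 11 moves in all.
Check: all 12 open cells covered.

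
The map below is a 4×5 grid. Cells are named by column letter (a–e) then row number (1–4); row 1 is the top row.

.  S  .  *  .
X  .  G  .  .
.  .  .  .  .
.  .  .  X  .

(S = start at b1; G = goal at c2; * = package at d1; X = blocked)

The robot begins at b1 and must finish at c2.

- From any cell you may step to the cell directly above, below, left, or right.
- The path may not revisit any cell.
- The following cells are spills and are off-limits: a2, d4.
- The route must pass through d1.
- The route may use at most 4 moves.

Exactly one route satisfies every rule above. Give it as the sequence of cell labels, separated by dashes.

Any route must reach d1 and still end at c2 within 4 moves, so the order of the required stops is forced.
Route from b1: right 2 to d1, down 1 to d2, left 1 to c2 — 4 moves in all.
Check: all required cells visited; 4 ≤ 4 moves.

b1 - c1 - d1 - d2 - c2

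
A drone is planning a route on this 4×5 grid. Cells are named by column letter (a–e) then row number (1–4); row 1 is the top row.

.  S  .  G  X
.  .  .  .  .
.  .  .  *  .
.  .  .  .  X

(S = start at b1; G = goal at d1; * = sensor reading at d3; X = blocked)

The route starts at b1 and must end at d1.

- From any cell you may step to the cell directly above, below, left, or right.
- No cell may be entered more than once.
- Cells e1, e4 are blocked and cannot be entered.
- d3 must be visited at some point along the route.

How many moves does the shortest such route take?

Any route passes through d3 somewhere between b1 and d1. Summing Manhattan distances along the two legs (b1 → d3 → d1) gives a lower bound of 4 + 2 = 6 moves.
A route of 6 moves achieves this: b1 → b2 → b3 → c3 → d3 → d2 → d1.
Since 6 matches the lower bound, it is optimal.

6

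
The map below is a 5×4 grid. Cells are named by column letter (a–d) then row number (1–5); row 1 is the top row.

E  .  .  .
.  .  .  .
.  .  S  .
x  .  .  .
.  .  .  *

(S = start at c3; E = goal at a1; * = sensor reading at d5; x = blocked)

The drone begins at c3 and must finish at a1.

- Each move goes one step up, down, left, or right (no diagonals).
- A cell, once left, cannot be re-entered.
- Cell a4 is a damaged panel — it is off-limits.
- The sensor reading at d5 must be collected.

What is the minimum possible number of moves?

10

Any route passes through d5 somewhere between c3 and a1. Summing Manhattan distances along the two legs (c3 → d5 → a1) gives a lower bound of 3 + 7 = 10 moves.
A route of 10 moves achieves this: c3 → c4 → c5 → d5 → d4 → d3 → d2 → d1 → c1 → b1 → a1.
Since 10 matches the lower bound, it is optimal.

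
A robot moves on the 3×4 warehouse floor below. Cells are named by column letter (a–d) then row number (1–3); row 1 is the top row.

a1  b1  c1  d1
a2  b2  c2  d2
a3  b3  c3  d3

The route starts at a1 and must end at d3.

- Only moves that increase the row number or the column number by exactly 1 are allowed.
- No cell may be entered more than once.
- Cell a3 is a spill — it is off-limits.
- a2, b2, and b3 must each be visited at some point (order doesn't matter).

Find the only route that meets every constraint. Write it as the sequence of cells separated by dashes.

a1 - a2 - b2 - b3 - c3 - d3

Moves only go right or down, so the column and row indices never decrease.
Route from a1: down 1 to a2, right 1 to b2, down 1 to b3, right 2 to d3 — 5 moves in all.
Check: all required cells visited.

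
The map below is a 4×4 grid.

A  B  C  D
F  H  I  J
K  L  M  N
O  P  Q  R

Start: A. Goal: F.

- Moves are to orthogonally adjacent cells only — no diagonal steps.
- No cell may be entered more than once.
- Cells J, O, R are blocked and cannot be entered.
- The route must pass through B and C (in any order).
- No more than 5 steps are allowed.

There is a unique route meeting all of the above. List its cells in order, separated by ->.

The 5-move cap with required stops at B, C leaves no slack for detours.
Route from A: 2× right (reaching C), down to I, 2× left (reaching F) — 5 moves in all.
Check: all required cells visited; 5 ≤ 5 moves.

A -> B -> C -> I -> H -> F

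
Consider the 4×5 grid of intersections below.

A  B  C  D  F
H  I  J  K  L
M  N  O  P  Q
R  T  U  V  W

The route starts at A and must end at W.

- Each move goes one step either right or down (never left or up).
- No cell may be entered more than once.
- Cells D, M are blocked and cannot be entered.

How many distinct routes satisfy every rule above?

A right/down-only route from A to W makes exactly 3 down-moves and 4 right-moves in some order.
With no other constraints that would be C(7,3) = 35 routes.
Subtract routes through each blocked cell (inclusion–exclusion for overlaps): − through D: 4 − through M: 5 → 26.
That gives 26 routes.

26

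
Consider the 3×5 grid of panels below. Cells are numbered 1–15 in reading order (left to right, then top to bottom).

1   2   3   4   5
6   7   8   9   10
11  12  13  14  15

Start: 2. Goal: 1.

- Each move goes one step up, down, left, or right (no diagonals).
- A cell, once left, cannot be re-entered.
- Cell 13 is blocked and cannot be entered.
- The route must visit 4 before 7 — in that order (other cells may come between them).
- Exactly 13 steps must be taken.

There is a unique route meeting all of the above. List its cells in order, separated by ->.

The waypoints must appear in the order 4, 7, with no cell reused.
Route from 2: 3× right (reaching 5), 2× down (reaching 15), left to 14, up to 9, 2× left (reaching 7), down to 12, left to 11, 2× up (reaching 1) — 13 moves in all.
Check: order respected (4 at step 2, 7 at step 9); 13 moves as required.

2 -> 3 -> 4 -> 5 -> 10 -> 15 -> 14 -> 9 -> 8 -> 7 -> 12 -> 11 -> 6 -> 1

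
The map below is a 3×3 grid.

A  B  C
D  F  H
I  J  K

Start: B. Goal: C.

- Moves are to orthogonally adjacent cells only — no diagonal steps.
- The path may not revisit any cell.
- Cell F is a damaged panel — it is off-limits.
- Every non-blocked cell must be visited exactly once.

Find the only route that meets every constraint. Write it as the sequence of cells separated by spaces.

B A D I J K H C

Need to visit all 8 open cells exactly once, starting at B and ending at C.
Cell K has only two open neighbours (H and J), so the path must pass straight through it: one of those is the cell it's entered from and the other is where it exits.
Route from B: left 1 to A, down 2 to I, right 2 to K, up 2 to C — 7 moves in all.
Check: all 8 open cells covered.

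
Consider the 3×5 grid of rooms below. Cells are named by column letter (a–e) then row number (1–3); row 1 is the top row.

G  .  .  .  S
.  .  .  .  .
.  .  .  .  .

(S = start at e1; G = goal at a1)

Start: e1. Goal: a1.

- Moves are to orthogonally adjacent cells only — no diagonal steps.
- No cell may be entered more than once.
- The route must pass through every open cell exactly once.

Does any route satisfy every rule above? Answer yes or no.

yes

One route that works: e1 → e2 → e3 → d3 → d2 → d1 → c1 → c2 → c3 → b3 → a3 → a2 → b2 → b1 → a1.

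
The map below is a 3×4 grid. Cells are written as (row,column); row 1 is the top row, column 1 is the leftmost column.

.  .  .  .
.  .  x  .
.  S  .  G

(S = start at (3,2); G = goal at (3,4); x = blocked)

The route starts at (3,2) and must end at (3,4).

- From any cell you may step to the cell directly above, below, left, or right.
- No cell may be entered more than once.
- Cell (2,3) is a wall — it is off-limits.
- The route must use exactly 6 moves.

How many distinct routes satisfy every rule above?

Need simple routes of exactly 6 moves from (3,2) to (3,4) (Manhattan distance 2, so 2 moves are spent on a detour and 2 undoing it).
Enumerating: (3,2) (2,2) (1,2) (1,3) (1,4) (2,4) (3,4).
That gives 1 route.

1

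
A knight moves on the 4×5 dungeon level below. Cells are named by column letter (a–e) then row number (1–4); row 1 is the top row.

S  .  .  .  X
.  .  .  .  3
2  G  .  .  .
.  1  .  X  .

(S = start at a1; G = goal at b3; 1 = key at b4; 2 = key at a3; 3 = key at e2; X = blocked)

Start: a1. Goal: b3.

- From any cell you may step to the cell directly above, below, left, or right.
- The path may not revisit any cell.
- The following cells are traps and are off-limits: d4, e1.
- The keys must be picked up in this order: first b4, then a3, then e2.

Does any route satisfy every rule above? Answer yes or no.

no

Ignoring the required order, 15 revisit-free routes from a1 to b3 pass through all of b4, a3, and e2; the waypoint orders that occur are e2 → b4 → a3 (10); a3 → b4 → e2 (4); e2 → a3 → b4 (1) — never b4 → a3 → e2.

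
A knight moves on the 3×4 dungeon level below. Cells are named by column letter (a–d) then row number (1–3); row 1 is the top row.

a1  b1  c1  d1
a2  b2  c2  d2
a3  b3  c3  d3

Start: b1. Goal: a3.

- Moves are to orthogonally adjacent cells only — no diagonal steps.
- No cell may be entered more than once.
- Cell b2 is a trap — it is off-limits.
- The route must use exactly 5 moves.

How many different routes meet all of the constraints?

1

Need simple routes of exactly 5 moves from b1 to a3 (Manhattan distance 3, so 1 moves are spent on a detour and 1 undoing it).
Enumerating: b1 c1 c2 c3 b3 a3.
That gives 1 route.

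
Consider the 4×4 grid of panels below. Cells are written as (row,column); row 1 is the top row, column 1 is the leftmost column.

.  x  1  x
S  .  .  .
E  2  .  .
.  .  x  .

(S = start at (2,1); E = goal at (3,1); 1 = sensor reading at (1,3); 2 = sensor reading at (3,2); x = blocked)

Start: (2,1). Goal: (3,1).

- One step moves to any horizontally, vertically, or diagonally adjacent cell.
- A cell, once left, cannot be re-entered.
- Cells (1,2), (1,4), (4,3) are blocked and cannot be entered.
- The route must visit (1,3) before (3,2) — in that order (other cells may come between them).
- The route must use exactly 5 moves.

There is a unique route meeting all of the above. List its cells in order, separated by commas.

The waypoints must appear in the order (1,3), (3,2), with no cell reused.
Route from (2,1): right 1 to (2,2), up-right 1 to (1,3), down 1 to (2,3), down-left 1 to (3,2), left 1 to (3,1) — 5 moves in all.
Check: order respected (1 at step 2, 2 at step 4); 5 moves as required.

(2,1), (2,2), (1,3), (2,3), (3,2), (3,1)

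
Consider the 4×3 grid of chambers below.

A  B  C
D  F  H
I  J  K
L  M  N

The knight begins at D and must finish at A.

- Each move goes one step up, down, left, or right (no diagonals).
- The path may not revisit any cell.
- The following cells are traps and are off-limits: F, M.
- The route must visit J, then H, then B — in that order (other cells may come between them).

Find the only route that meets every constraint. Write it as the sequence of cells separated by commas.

D, I, J, K, H, C, B, A

The waypoints must appear in the order J, H, B, with no cell reused.
Route from D: down 1 to I, right 2 to K, up 2 to C, left 2 to A — 7 moves in all.
Check: order respected (J at step 2, H at step 4, B at step 6).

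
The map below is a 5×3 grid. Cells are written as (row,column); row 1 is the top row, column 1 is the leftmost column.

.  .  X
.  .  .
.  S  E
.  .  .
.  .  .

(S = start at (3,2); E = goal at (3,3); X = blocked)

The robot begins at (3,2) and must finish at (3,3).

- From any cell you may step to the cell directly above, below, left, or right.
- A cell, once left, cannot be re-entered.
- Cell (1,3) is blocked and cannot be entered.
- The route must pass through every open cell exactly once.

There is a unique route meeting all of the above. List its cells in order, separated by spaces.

(3,2) (4,2) (4,3) (5,3) (5,2) (5,1) (4,1) (3,1) (2,1) (1,1) (1,2) (2,2) (2,3) (3,3)

Need to visit all 14 open cells exactly once, starting at (3,2) and ending at (3,3).
Cell (5,1) has only two open neighbours ((4,1) and (5,2)), so the path must pass straight through it: one of those is the cell it's entered from and the other is where it exits.
Route from (3,2): down 1 to (4,2), right 1 to (4,3), down 1 to (5,3), left 2 to (5,1), up 4 to (1,1), right 1 to (1,2), down 1 to (2,2), right 1 to (2,3), down 1 to (3,3) — 13 moves in all.
Check: all 14 open cells covered.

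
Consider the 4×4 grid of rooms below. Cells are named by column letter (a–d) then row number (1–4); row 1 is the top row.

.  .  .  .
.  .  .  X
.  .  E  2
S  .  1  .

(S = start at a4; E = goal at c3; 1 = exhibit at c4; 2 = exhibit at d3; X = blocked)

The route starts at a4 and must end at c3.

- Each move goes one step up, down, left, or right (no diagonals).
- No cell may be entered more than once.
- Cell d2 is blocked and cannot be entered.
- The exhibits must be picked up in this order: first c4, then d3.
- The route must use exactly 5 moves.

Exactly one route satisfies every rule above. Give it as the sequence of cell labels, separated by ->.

The waypoints must appear in the order c4, d3, with no cell reused.
Route from a4: right 3 to d4, up 1 to d3, left 1 to c3 — 5 moves in all.
Check: order respected (1 at step 2, 2 at step 4); 5 moves as required.

a4 -> b4 -> c4 -> d4 -> d3 -> c3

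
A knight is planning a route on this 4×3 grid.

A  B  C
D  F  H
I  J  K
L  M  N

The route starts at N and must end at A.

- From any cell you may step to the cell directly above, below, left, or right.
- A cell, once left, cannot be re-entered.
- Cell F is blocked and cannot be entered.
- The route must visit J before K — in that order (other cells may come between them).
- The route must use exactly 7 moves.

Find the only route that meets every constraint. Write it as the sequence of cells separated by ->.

The waypoints must appear in the order J, K, with no cell reused.
Route from N: left to M, up to J, right to K, 2× up (reaching C), 2× left (reaching A) — 7 moves in all.
Check: order respected (J at step 2, K at step 3); 7 moves as required.

N -> M -> J -> K -> H -> C -> B -> A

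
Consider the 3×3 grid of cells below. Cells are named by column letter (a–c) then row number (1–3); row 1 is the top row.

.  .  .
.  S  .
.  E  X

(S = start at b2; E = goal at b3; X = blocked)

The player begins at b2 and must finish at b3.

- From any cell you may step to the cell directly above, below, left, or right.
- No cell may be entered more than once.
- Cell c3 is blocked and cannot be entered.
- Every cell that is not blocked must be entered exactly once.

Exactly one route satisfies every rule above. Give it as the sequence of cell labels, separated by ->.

Need to visit all 8 open cells exactly once, starting at b2 and ending at b3.
Cell a3 has only two open neighbours (a2 and b3), so the path must pass straight through it: one of those is the cell it's entered from and the other is where it exits.
Route from b2: right to c2, up to c1, 2× left (reaching a1), 2× down (reaching a3), right to b3 — 7 moves in all.
Check: all 8 open cells covered.

b2 -> c2 -> c1 -> b1 -> a1 -> a2 -> a3 -> b3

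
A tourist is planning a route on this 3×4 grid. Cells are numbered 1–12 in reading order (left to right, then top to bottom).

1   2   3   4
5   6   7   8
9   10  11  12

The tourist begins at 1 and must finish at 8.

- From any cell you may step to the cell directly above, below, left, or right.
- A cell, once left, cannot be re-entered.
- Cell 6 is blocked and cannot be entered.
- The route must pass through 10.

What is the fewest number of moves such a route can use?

6

Any route passes through 10 somewhere between 1 and 8. Summing Manhattan distances along the two legs (1 → 10 → 8) gives a lower bound of 3 + 3 = 6 moves.
A route of 6 moves achieves this: 1 → 5 → 9 → 10 → 11 → 7 → 8.
Since 6 matches the lower bound, it is optimal.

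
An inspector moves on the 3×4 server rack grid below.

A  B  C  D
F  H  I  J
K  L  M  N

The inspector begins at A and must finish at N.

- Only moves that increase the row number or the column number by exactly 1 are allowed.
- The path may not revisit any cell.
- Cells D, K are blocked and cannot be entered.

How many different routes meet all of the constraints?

8

A right/down-only route from A to N makes exactly 2 down-moves and 3 right-moves in some order.
With no other constraints that would be C(5,2) = 10 routes.
Subtract routes through each blocked cell (inclusion–exclusion for overlaps): − through D: 1 − through K: 1 → 8.
That gives 8 routes.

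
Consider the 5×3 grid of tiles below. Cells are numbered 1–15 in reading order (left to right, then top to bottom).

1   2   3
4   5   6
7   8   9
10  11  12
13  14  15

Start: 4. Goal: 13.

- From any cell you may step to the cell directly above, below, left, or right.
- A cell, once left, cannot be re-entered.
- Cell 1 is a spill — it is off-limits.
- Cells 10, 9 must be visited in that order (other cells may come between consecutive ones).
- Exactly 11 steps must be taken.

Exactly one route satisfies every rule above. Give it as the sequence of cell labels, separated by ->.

The waypoints must appear in the order 10, 9, with no cell reused.
Route from 4: down 2 to 10, right 1 to 11, up 2 to 5, right 1 to 6, down 3 to 15, left 2 to 13 — 11 moves in all.
Check: order respected (10 at step 2, 9 at step 7); 11 moves as required.

4 -> 7 -> 10 -> 11 -> 8 -> 5 -> 6 -> 9 -> 12 -> 15 -> 14 -> 13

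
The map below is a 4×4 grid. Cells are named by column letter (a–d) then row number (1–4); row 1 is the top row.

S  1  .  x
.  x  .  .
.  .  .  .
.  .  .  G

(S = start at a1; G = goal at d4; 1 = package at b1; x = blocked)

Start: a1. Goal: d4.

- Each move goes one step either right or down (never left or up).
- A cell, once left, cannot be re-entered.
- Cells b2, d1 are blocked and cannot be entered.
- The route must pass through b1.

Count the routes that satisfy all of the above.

A right/down-only route from a1 to d4 makes exactly 3 down-moves and 3 right-moves in some order.
With no other constraints that would be C(6,3) = 20 routes.
Split at b1 and multiply the segment counts (each segment already excludes blocked cells): a1→b1: 1; b1→d4: 3; product = 3.
That gives 3 routes.

3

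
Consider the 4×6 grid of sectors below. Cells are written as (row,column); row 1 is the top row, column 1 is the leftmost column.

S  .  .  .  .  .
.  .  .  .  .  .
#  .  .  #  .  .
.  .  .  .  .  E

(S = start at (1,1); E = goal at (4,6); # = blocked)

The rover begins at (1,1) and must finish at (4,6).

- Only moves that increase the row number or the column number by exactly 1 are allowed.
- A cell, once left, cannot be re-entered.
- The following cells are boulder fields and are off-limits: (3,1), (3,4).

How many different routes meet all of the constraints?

A right/down-only route from (1,1) to (4,6) makes exactly 3 down-moves and 5 right-moves in some order.
With no other constraints that would be C(8,3) = 56 routes.
Subtract routes through each blocked cell (inclusion–exclusion for overlaps): − through (3,1): 6 − through (3,4): 30 + through (3,1)&(3,4): 3 → 23.
That gives 23 routes.

23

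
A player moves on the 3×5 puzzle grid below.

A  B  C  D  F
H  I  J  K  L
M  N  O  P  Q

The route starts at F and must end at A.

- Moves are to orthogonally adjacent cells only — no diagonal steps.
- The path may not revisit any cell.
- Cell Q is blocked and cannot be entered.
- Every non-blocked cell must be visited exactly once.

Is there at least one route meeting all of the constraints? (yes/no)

no

Colour the cells like a checkerboard: each orthogonal step flips colour, so a Hamiltonian route alternates colours. Here there are 7 cells of one colour and 7 of the other, with start on the same colour as the goal — the counts and endpoints can't be arranged into an alternating sequence of length 14, so no Hamiltonian route exists.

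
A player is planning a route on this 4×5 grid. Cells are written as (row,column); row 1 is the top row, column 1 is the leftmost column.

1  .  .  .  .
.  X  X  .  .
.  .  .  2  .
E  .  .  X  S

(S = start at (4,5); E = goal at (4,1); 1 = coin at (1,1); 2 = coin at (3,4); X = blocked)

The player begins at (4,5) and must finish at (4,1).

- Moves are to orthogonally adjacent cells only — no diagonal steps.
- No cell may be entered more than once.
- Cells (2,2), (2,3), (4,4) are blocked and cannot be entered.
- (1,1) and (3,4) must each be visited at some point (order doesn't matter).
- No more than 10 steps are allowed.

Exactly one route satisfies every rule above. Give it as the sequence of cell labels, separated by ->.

(4,5) -> (3,5) -> (3,4) -> (2,4) -> (1,4) -> (1,3) -> (1,2) -> (1,1) -> (2,1) -> (3,1) -> (4,1)

The 10-move cap with required stops at (1,1), (3,4) leaves no slack for detours.
Route from (4,5): up to (3,5), left to (3,4), 2× up (reaching (1,4)), 3× left (reaching (1,1)), 3× down (reaching (4,1)) — 10 moves in all.
Check: all required cells visited; 10 ≤ 10 moves.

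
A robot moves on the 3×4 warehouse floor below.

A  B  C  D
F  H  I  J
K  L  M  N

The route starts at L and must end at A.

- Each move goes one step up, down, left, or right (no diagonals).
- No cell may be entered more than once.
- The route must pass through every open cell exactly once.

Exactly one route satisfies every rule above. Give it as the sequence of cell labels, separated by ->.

Need to visit all 12 open cells exactly once, starting at L and ending at A.
Cell N has only two open neighbours (J and M), so the path must pass straight through it: one of those is the cell it's entered from and the other is where it exits.
Route from L: left 1 to K, up 1 to F, right 2 to I, down 1 to M, right 1 to N, up 2 to D, left 3 to A — 11 moves in all.
Check: all 12 open cells covered.

L -> K -> F -> H -> I -> M -> N -> J -> D -> C -> B -> A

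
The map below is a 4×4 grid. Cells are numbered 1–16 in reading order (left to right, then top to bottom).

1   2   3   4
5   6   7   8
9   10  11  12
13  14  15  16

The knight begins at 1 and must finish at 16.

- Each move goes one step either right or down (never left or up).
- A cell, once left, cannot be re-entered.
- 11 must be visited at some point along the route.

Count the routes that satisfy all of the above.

A right/down-only route from 1 to 16 makes exactly 3 down-moves and 3 right-moves in some order.
With no other constraints that would be C(6,3) = 20 routes.
Split at 11 and multiply the segment counts: 1→11: 6; 11→16: 2; product = 12.
That gives 12 routes.

12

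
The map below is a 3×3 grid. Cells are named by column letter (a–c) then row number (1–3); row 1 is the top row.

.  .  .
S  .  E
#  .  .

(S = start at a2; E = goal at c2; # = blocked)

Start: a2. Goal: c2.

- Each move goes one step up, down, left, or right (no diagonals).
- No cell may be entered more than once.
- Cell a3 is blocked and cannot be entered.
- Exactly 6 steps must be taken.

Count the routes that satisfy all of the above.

1

Need simple routes of exactly 6 moves from a2 to c2 (Manhattan distance 2, so 2 moves are spent on a detour and 2 undoing it).
Enumerating: a2 a1 b1 b2 b3 c3 c2.
That gives 1 route.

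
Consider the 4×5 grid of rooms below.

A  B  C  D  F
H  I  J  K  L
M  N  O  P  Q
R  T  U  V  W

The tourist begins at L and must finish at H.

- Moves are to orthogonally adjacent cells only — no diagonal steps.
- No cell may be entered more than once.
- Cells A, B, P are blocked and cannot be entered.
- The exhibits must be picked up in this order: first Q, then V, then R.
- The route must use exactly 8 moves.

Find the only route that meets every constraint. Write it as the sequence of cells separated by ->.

The waypoints must appear in the order Q, V, R, with no cell reused.
Route from L: 2× down (reaching W), 4× left (reaching R), 2× up (reaching H) — 8 moves in all.
Check: order respected (Q at step 1, V at step 3, R at step 6); 8 moves as required.

L -> Q -> W -> V -> U -> T -> R -> M -> H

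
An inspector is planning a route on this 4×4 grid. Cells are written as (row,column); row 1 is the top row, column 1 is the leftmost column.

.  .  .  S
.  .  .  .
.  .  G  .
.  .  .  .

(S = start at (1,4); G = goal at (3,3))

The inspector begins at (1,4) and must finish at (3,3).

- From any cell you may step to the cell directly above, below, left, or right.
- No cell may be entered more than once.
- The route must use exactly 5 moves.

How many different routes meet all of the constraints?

Need simple routes of exactly 5 moves from (1,4) to (3,3) (Manhattan distance 3, so 1 moves are spent on a detour and 1 undoing it).
Enumerating: (1,4) (2,4) (3,4) (4,4) (4,3) (3,3) | (1,4) (2,4) (2,3) (2,2) (3,2) (3,3) | (1,4) (1,3) (2,3) (2,2) (3,2) (3,3) | (1,4) (1,3) (2,3) (2,4) (3,4) (3,3) | (1,4) (1,3) (1,2) (2,2) (3,2) (3,3) | (1,4) (1,3) (1,2) (2,2) (2,3) (3,3).
That gives 6 routes.

6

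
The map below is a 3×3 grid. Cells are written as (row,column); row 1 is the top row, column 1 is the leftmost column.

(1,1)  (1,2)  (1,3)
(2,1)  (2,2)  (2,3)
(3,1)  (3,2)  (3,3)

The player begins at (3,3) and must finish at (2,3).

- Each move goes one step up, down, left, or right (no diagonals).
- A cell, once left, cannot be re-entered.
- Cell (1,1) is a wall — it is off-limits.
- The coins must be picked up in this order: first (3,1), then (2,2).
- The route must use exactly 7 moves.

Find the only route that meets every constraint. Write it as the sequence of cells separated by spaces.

The waypoints must appear in the order (3,1), (2,2), with no cell reused.
Route from (3,3): 2× left (reaching (3,1)), up to (2,1), right to (2,2), up to (1,2), right to (1,3), down to (2,3) — 7 moves in all.
Check: order respected ((3,1) at step 2, (2,2) at step 4); 7 moves as required.

(3,3) (3,2) (3,1) (2,1) (2,2) (1,2) (1,3) (2,3)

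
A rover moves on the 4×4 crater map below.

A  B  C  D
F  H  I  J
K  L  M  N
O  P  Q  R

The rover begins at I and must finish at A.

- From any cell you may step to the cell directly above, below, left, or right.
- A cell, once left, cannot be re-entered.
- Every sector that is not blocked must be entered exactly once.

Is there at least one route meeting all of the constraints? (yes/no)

yes

One route that works: I → C → D → J → N → R → Q → M → L → P → O → K → F → H → B → A.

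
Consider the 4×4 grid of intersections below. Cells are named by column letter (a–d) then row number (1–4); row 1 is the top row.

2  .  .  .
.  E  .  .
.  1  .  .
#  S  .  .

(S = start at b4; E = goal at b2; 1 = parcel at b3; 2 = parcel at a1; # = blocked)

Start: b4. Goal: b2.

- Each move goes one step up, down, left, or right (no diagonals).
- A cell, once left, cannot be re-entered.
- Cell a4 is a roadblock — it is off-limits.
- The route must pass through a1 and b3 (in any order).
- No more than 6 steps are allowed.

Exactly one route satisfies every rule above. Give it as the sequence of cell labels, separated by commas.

b4, b3, a3, a2, a1, b1, b2

The 6-move cap with required stops at a1, b3 leaves no slack for detours.
Route from b4: up 1 to b3, left 1 to a3, up 2 to a1, right 1 to b1, down 1 to b2 — 6 moves in all.
Check: all required cells visited; 6 ≤ 6 moves.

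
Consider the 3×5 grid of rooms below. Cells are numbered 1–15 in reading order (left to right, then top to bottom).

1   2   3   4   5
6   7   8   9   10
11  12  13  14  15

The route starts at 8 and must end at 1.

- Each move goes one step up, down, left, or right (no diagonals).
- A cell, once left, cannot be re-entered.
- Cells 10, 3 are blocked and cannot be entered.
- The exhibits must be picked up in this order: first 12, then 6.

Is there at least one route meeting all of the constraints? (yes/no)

yes

One route that works: 8 → 13 → 12 → 7 → 6 → 1.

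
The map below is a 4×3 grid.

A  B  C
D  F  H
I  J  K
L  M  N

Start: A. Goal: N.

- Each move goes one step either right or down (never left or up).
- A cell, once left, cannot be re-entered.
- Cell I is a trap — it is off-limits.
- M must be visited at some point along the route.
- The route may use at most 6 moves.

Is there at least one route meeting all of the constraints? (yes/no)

yes

One route that works: A → D → F → J → M → N.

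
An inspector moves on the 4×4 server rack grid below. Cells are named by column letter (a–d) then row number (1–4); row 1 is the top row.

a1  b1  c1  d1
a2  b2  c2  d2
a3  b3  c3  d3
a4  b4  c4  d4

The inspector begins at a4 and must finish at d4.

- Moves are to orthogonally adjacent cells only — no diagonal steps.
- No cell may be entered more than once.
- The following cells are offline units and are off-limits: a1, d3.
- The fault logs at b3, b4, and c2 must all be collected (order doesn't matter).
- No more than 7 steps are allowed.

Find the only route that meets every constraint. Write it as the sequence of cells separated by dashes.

The 7-move cap with required stops at b3, b4, c2 leaves no slack for detours.
Route from a4: right to b4, 2× up (reaching b2), right to c2, 2× down (reaching c4), right to d4 — 7 moves in all.
Check: all required cells visited; 7 ≤ 7 moves.

a4 - b4 - b3 - b2 - c2 - c3 - c4 - d4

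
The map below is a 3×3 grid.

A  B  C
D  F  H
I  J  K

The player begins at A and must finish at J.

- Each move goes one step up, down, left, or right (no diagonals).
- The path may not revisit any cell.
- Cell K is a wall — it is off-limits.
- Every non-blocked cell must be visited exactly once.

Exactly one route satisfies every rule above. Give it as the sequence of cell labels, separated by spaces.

Need to visit all 8 open cells exactly once, starting at A and ending at J.
Route from A: 2× right (reaching C), down to H, 2× left (reaching D), down to I, right to J — 7 moves in all.
Check: all 8 open cells covered.

A B C H F D I J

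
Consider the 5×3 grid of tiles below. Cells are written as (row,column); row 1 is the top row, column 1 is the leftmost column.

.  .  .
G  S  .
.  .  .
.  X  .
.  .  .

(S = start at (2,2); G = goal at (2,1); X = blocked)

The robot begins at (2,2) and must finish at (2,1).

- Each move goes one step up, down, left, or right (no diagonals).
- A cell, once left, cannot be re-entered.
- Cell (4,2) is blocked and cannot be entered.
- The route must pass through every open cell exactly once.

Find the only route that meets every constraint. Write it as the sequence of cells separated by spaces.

Need to visit all 14 open cells exactly once, starting at (2,2) and ending at (2,1).
Cell (5,2) has only two open neighbours ((5,1) and (5,3)), so the path must pass straight through it: one of those is the cell it's entered from and the other is where it exits.
Route from (2,2): down to (3,2), left to (3,1), 2× down (reaching (5,1)), 2× right (reaching (5,3)), 4× up (reaching (1,3)), 2× left (reaching (1,1)), down to (2,1) — 13 moves in all.
Check: all 14 open cells covered.

(2,2) (3,2) (3,1) (4,1) (5,1) (5,2) (5,3) (4,3) (3,3) (2,3) (1,3) (1,2) (1,1) (2,1)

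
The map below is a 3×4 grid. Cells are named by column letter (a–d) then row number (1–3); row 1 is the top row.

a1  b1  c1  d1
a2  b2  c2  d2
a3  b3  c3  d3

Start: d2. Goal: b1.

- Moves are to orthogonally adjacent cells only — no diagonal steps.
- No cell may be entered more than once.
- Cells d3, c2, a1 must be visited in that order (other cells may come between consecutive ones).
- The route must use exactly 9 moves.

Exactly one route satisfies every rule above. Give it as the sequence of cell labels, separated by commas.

The waypoints must appear in the order d3, c2, a1, with no cell reused.
Route from d2: down 1 to d3, left 1 to c3, up 1 to c2, left 1 to b2, down 1 to b3, left 1 to a3, up 2 to a1, right 1 to b1 — 9 moves in all.
Check: order respected (d3 at step 1, c2 at step 3, a1 at step 8); 9 moves as required.

d2, d3, c3, c2, b2, b3, a3, a2, a1, b1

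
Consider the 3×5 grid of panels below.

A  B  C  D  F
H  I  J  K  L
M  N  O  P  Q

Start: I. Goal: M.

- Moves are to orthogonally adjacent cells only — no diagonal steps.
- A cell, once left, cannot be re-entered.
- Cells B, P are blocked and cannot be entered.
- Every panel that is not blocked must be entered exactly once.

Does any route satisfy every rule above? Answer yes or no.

Cell A has only one open neighbour but is neither the start nor the goal, so a Hamiltonian route would have to both enter and leave it through the same neighbour — impossible without revisiting.

no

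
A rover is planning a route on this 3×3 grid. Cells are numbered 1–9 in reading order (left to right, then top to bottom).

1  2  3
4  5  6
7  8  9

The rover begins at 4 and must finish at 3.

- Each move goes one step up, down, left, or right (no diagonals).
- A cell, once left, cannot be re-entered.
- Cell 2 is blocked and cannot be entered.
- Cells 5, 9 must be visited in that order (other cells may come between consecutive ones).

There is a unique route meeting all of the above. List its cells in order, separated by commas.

4, 5, 8, 9, 6, 3

The waypoints must appear in the order 5, 9, with no cell reused.
Route from 4: right to 5, down to 8, right to 9, 2× up (reaching 3) — 5 moves in all.
Check: order respected (5 at step 1, 9 at step 3).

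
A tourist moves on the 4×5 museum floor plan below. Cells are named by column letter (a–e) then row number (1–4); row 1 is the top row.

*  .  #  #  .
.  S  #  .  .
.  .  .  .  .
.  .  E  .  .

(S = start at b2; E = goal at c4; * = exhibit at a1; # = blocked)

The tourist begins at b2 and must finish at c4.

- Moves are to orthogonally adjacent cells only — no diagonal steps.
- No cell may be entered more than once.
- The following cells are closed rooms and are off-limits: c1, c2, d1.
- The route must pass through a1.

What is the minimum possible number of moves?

Any route passes through a1 somewhere between b2 and c4. Summing Manhattan distances along the two legs (b2 → a1 → c4) gives a lower bound of 2 + 5 = 7 moves.
A route of 7 moves achieves this: b2 → b1 → a1 → a2 → a3 → a4 → b4 → c4.
Since 7 matches the lower bound, it is optimal.

7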